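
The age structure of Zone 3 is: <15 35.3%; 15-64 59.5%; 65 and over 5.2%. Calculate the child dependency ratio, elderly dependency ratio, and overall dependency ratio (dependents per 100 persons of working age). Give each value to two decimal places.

Youth dependency ratio = 35.3 / 59.5 × 100 = 59.33
Old-age dependency ratio = 5.2 / 59.5 × 100 = 8.74
Total dependency ratio = (35.3 + 5.2) / 59.5 × 100 = 40.5 / 59.5 × 100 = 68.07

Youth dependency ratio: 59.33
Old-age dependency ratio: 8.74
Total dependency ratio: 68.07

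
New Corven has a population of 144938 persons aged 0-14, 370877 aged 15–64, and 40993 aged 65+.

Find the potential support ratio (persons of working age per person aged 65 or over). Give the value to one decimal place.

Potential support ratio = 370877 / 40993 = 9.0

Potential support ratio: 9.0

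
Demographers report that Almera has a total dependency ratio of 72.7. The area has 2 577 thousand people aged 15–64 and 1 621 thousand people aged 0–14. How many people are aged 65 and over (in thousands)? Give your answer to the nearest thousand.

Total dependency ratio = (youth + elderly) / working-age × 100
72.7 = (1 621 + E) / 2 577 × 100
⇒ 252

Aged 65 and over: 252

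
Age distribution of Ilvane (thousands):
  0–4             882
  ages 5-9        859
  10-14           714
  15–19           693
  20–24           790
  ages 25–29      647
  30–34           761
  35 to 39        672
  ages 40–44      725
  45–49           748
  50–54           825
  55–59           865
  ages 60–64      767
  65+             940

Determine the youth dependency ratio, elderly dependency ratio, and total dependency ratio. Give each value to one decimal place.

0–14: 882 + 859 + 714 = 2455
15–64: 693 + 790 + 647 + 761 + 672 + 725 + 748 + 825 + 865 + 767 = 7493
65+: 940
Youth dependency ratio = 2455 / 7493 × 100 = 32.8
Old-age dependency ratio = 940 / 7493 × 100 = 12.5
Total dependency ratio = (2455 + 940) / 7493 × 100 = 3395 / 7493 × 100 = 45.3

Youth dependency ratio: 32.8
Old-age dependency ratio: 12.5
Total dependency ratio: 45.3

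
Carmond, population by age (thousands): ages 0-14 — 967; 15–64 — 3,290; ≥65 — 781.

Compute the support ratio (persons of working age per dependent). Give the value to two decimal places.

Support ratio = 3,290 / (967 + 781) = 3,290 / 1,748 = 1.88

Support ratio: 1.88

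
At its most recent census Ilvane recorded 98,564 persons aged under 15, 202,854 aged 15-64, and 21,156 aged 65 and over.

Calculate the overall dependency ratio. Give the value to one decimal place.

Total dependency ratio: 59.0

Total dependency ratio = (98,564 + 21,156) / 202,854 × 100 = 119,720 / 202,854 × 100 = 59.0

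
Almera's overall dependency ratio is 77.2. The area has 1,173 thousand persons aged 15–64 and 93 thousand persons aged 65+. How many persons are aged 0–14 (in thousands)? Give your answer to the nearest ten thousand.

Total dependency ratio = (youth + elderly) / working-age × 100
77.2 = (Y + 93) / 1,173 × 100
⇒ 810

Aged 0–14: 810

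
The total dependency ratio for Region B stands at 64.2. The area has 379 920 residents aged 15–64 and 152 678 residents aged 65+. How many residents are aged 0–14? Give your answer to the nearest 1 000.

Total dependency ratio = (youth + elderly) / working-age × 100
64.2 = (Y + 152 678) / 379 920 × 100
⇒ 91 000

Aged 0–14: 91 000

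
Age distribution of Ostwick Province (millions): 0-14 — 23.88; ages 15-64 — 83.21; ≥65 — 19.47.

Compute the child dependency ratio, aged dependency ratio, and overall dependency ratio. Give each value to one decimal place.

Youth dependency ratio: 28.7
Old-age dependency ratio: 23.4
Total dependency ratio: 52.1

Youth dependency ratio = 23.88 / 83.21 × 100 = 28.7
Old-age dependency ratio = 19.47 / 83.21 × 100 = 23.4
Total dependency ratio = (23.88 + 19.47) / 83.21 × 100 = 43.35 / 83.21 × 100 = 52.1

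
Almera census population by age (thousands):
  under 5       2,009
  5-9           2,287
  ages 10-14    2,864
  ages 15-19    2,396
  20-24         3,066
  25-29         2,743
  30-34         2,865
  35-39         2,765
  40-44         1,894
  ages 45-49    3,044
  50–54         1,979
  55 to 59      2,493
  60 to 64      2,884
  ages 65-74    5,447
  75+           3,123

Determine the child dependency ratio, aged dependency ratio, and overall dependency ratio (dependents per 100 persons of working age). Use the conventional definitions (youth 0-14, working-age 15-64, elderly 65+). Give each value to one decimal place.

0–14: 2,009 + 2,287 + 2,864 = 7,160
15–64: 2,396 + 3,066 + 2,743 + 2,865 + 2,765 + 1,894 + 3,044 + 1,979 + 2,493 + 2,884 = 26,129
65+: 5,447 + 3,123 = 8,570
Youth dependency ratio = 7,160 / 26,129 × 100 = 27.4
Old-age dependency ratio = 8,570 / 26,129 × 100 = 32.8
Total dependency ratio = (7,160 + 8,570) / 26,129 × 100 = 15,730 / 26,129 × 100 = 60.2

Youth dependency ratio: 27.4
Old-age dependency ratio: 32.8
Total dependency ratio: 60.2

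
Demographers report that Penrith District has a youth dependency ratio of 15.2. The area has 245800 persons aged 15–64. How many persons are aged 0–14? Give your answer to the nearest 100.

Youth dependency ratio = youth / working-age × 100
15.2 = Y / 245800 × 100
⇒ 37400

Aged 0–14: 37400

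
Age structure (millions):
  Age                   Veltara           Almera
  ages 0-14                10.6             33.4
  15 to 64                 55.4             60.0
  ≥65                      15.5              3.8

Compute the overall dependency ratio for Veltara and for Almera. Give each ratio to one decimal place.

Veltara: (10.6 + 15.5) / 55.4 × 100 = 26.1 / 55.4 × 100 = 47.1
Almera: (33.4 + 3.8) / 60.0 × 100 = 37.2 / 60.0 × 100 = 62.0

Veltara: 47.1
Almera: 62.0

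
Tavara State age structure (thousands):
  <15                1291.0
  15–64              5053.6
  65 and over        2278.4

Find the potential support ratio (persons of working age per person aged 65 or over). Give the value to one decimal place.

Potential support ratio: 2.2

Potential support ratio = 5053.6 / 2278.4 = 2.2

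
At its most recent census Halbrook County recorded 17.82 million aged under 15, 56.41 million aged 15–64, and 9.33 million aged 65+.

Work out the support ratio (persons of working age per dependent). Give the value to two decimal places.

Support ratio = 56.41 / (17.82 + 9.33) = 56.41 / 27.15 = 2.08

Support ratio: 2.08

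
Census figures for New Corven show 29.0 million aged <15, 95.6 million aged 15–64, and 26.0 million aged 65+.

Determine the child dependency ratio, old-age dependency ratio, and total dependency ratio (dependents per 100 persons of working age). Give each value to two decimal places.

Youth dependency ratio: 30.33
Old-age dependency ratio: 27.20
Total dependency ratio: 57.53

Youth dependency ratio = 29.0 / 95.6 × 100 = 30.33
Old-age dependency ratio = 26.0 / 95.6 × 100 = 27.20
Total dependency ratio = (29.0 + 26.0) / 95.6 × 100 = 55.0 / 95.6 × 100 = 57.53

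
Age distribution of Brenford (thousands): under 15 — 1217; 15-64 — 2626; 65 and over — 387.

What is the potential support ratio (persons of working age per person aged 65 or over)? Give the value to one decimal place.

Potential support ratio: 6.8

Potential support ratio = 2626 / 387 = 6.8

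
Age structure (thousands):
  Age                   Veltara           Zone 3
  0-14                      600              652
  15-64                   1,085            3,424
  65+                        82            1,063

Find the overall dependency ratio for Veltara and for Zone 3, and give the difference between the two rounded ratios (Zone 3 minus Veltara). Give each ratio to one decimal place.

Veltara: 62.9
Zone 3: 50.1
Difference: -12.8

Veltara: (600 + 82) / 1,085 × 100 = 682 / 1,085 × 100 = 62.9
Zone 3: (652 + 1,063) / 3,424 × 100 = 1,715 / 3,424 × 100 = 50.1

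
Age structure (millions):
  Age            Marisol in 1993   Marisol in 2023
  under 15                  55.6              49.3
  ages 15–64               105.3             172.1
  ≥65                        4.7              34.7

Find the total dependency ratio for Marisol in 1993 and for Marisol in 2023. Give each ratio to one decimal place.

Marisol in 1993: 57.3
Marisol in 2023: 48.8

Marisol in 1993: (55.6 + 4.7) / 105.3 × 100 = 60.3 / 105.3 × 100 = 57.3
Marisol in 2023: (49.3 + 34.7) / 172.1 × 100 = 84.0 / 172.1 × 100 = 48.8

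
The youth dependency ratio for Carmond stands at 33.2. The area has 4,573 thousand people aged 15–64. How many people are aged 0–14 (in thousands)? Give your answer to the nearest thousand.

Youth dependency ratio = youth / working-age × 100
33.2 = Y / 4,573 × 100
⇒ 1,518

Aged 0–14: 1,518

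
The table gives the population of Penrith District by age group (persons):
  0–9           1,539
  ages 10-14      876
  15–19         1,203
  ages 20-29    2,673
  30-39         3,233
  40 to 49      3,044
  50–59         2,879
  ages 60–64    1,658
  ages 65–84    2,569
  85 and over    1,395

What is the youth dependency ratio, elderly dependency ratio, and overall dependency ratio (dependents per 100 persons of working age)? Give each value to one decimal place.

Youth dependency ratio: 16.4
Old-age dependency ratio: 27.0
Total dependency ratio: 43.4

0–14: 1,539 + 876 = 2,415
15–64: 1,203 + 2,673 + 3,233 + 3,044 + 2,879 + 1,658 = 14,690
65+: 2,569 + 1,395 = 3,964
Youth dependency ratio = 2,415 / 14,690 × 100 = 16.4
Old-age dependency ratio = 3,964 / 14,690 × 100 = 27.0
Total dependency ratio = (2,415 + 3,964) / 14,690 × 100 = 6,379 / 14,690 × 100 = 43.4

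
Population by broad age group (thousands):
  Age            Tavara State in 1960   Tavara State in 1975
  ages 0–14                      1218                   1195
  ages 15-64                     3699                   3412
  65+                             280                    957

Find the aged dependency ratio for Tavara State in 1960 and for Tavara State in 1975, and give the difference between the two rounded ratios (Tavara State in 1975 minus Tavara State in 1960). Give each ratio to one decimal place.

Tavara State in 1960: 7.6
Tavara State in 1975: 28.0
Difference: +20.4

Tavara State in 1960: 280 / 3699 × 100 = 7.6
Tavara State in 1975: 957 / 3412 × 100 = 28.0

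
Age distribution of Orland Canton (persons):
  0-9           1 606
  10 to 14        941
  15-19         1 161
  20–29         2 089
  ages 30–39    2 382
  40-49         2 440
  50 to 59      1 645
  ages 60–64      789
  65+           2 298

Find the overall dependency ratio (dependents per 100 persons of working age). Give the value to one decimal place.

Total dependency ratio: 46.1

0–14: 1 606 + 941 = 2 547
15–64: 1 161 + 2 089 + 2 382 + 2 440 + 1 645 + 789 = 10 506
65+: 2 298
Total dependency ratio = (2 547 + 2 298) / 10 506 × 100 = 4 845 / 10 506 × 100 = 46.1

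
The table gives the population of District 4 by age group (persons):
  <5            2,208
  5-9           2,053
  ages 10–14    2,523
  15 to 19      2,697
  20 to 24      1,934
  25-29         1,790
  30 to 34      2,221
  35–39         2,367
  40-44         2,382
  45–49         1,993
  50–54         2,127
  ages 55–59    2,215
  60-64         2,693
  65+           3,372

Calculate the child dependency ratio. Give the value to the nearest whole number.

0–14: 2,208 + 2,053 + 2,523 = 6,784
15–64: 2,697 + 1,934 + 1,790 + 2,221 + 2,367 + 2,382 + 1,993 + 2,127 + 2,215 + 2,693 = 22,419
65+: 3,372
Youth dependency ratio = 6,784 / 22,419 × 100 = 30

Youth dependency ratio: 30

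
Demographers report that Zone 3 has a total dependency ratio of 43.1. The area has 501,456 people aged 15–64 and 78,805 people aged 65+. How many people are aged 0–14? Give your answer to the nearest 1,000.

Total dependency ratio = (youth + elderly) / working-age × 100
43.1 = (Y + 78,805) / 501,456 × 100
⇒ 137,000

Aged 0–14: 137,000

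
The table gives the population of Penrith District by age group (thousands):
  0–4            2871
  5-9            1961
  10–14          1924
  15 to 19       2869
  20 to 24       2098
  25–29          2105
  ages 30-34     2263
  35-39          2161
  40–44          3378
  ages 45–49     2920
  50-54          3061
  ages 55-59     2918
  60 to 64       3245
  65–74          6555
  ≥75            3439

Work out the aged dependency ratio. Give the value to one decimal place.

Old-age dependency ratio: 37.0

0–14: 2871 + 1961 + 1924 = 6756
15–64: 2869 + 2098 + 2105 + 2263 + 2161 + 3378 + 2920 + 3061 + 2918 + 3245 = 27018
65+: 6555 + 3439 = 9994
Old-age dependency ratio = 9994 / 27018 × 100 = 37.0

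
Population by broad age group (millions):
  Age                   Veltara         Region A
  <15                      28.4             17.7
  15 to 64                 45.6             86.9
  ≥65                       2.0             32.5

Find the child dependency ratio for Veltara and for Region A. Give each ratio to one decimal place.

Veltara: 28.4 / 45.6 × 100 = 62.3
Region A: 17.7 / 86.9 × 100 = 20.4

Veltara: 62.3
Region A: 20.4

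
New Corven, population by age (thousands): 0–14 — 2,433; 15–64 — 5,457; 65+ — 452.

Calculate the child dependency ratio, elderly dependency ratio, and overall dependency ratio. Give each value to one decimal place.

Youth dependency ratio: 44.6
Old-age dependency ratio: 8.3
Total dependency ratio: 52.9

Youth dependency ratio = 2,433 / 5,457 × 100 = 44.6
Old-age dependency ratio = 452 / 5,457 × 100 = 8.3
Total dependency ratio = (2,433 + 452) / 5,457 × 100 = 2,885 / 5,457 × 100 = 52.9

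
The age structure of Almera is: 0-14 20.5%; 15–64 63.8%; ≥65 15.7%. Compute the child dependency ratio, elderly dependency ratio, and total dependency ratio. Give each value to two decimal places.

Youth dependency ratio: 32.13
Old-age dependency ratio: 24.61
Total dependency ratio: 56.74

Youth dependency ratio = 20.5 / 63.8 × 100 = 32.13
Old-age dependency ratio = 15.7 / 63.8 × 100 = 24.61
Total dependency ratio = (20.5 + 15.7) / 63.8 × 100 = 36.2 / 63.8 × 100 = 56.74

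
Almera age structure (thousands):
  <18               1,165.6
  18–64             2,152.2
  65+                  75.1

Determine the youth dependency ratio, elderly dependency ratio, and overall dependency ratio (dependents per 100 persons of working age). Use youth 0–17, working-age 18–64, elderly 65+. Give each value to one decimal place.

Youth dependency ratio: 54.2
Old-age dependency ratio: 3.5
Total dependency ratio: 57.6

Youth dependency ratio = 1,165.6 / 2,152.2 × 100 = 54.2
Old-age dependency ratio = 75.1 / 2,152.2 × 100 = 3.5
Total dependency ratio = (1,165.6 + 75.1) / 2,152.2 × 100 = 1,240.7 / 2,152.2 × 100 = 57.6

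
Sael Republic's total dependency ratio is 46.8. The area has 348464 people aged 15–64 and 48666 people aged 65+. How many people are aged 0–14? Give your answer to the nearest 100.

Aged 0–14: 114400

Total dependency ratio = (youth + elderly) / working-age × 100
46.8 = (Y + 48666) / 348464 × 100
⇒ 114400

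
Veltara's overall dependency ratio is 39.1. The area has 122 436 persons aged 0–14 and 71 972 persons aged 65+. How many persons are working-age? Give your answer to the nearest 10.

Working-age: 497 210

Total dependency ratio = (youth + elderly) / working-age × 100
39.1 = (122 436 + 71 972) / W × 100
⇒ 497 210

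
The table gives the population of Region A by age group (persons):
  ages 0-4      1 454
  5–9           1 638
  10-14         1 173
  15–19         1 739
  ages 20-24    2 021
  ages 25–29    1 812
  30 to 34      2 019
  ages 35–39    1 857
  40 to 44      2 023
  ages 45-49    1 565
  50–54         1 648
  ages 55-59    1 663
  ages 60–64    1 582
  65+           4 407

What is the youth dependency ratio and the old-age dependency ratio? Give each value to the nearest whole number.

0–14: 1 454 + 1 638 + 1 173 = 4 265
15–64: 1 739 + 2 021 + 1 812 + 2 019 + 1 857 + 2 023 + 1 565 + 1 648 + 1 663 + 1 582 = 17 929
65+: 4 407
Youth dependency ratio = 4 265 / 17 929 × 100 = 24
Old-age dependency ratio = 4 407 / 17 929 × 100 = 25

Youth dependency ratio: 24
Old-age dependency ratio: 25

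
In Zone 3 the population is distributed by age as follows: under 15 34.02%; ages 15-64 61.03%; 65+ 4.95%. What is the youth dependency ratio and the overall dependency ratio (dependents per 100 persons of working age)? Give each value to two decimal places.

Youth dependency ratio: 55.74
Total dependency ratio: 63.85

Youth dependency ratio = 34.02 / 61.03 × 100 = 55.74
Total dependency ratio = (34.02 + 4.95) / 61.03 × 100 = 38.97 / 61.03 × 100 = 63.85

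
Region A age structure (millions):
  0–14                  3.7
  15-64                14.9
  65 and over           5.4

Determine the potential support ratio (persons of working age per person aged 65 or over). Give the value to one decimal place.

Potential support ratio: 2.8

Potential support ratio = 14.9 / 5.4 = 2.8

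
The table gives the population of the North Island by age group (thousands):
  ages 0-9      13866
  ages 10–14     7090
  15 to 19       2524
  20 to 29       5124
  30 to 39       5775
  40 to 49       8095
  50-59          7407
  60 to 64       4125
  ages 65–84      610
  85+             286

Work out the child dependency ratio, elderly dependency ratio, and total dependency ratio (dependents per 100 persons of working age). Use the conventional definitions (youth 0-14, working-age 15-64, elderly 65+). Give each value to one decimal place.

0–14: 13866 + 7090 = 20956
15–64: 2524 + 5124 + 5775 + 8095 + 7407 + 4125 = 33050
65+: 610 + 286 = 896
Youth dependency ratio = 20956 / 33050 × 100 = 63.4
Old-age dependency ratio = 896 / 33050 × 100 = 2.7
Total dependency ratio = (20956 + 896) / 33050 × 100 = 21852 / 33050 × 100 = 66.1

Youth dependency ratio: 63.4
Old-age dependency ratio: 2.7
Total dependency ratio: 66.1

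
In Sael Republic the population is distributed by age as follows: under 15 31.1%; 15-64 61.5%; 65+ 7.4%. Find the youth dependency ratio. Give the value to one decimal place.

Youth dependency ratio: 50.6

Youth dependency ratio = 31.1 / 61.5 × 100 = 50.6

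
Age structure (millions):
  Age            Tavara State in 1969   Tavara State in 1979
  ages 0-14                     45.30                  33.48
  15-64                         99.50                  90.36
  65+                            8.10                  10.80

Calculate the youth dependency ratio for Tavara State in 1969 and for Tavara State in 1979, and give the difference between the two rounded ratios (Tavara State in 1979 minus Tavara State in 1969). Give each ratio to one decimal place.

Tavara State in 1969: 45.30 / 99.50 × 100 = 45.5
Tavara State in 1979: 33.48 / 90.36 × 100 = 37.1

Tavara State in 1969: 45.5
Tavara State in 1979: 37.1
Difference: -8.4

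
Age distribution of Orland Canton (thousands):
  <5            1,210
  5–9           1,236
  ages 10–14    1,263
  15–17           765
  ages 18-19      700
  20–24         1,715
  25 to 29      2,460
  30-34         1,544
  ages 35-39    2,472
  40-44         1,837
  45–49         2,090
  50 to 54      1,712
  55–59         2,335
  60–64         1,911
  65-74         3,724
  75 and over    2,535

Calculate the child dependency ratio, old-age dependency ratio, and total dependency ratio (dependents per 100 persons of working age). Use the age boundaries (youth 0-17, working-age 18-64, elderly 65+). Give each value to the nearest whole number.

0–17: 1,210 + 1,236 + 1,263 + 765 = 4,474
18–64: 700 + 1,715 + 2,460 + 1,544 + 2,472 + 1,837 + 2,090 + 1,712 + 2,335 + 1,911 = 18,776
65+: 3,724 + 2,535 = 6,259
Youth dependency ratio = 4,474 / 18,776 × 100 = 24
Old-age dependency ratio = 6,259 / 18,776 × 100 = 33
Total dependency ratio = (4,474 + 6,259) / 18,776 × 100 = 10,733 / 18,776 × 100 = 57

Youth dependency ratio: 24
Old-age dependency ratio: 33
Total dependency ratio: 57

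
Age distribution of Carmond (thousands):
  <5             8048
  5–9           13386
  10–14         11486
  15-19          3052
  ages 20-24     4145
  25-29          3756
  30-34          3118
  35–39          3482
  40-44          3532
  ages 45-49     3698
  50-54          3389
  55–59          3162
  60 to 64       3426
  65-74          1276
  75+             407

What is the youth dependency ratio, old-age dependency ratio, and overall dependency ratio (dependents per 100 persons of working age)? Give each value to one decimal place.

Youth dependency ratio: 94.7
Old-age dependency ratio: 4.8
Total dependency ratio: 99.5

0–14: 8048 + 13386 + 11486 = 32920
15–64: 3052 + 4145 + 3756 + 3118 + 3482 + 3532 + 3698 + 3389 + 3162 + 3426 = 34760
65+: 1276 + 407 = 1683
Youth dependency ratio = 32920 / 34760 × 100 = 94.7
Old-age dependency ratio = 1683 / 34760 × 100 = 4.8
Total dependency ratio = (32920 + 1683) / 34760 × 100 = 34603 / 34760 × 100 = 99.5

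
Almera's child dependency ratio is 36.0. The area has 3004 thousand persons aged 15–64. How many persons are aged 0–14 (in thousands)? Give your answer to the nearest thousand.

Youth dependency ratio = youth / working-age × 100
36.0 = Y / 3004 × 100
⇒ 1081

Aged 0–14: 1081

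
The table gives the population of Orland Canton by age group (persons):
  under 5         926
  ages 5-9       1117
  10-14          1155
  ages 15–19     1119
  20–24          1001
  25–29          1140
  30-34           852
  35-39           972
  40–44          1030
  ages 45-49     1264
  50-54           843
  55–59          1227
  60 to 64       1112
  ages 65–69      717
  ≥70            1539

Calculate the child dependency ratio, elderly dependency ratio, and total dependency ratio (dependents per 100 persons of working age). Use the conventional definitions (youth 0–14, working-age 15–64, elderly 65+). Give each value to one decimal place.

Youth dependency ratio: 30.3
Old-age dependency ratio: 21.4
Total dependency ratio: 51.6

0–14: 926 + 1117 + 1155 = 3198
15–64: 1119 + 1001 + 1140 + 852 + 972 + 1030 + 1264 + 843 + 1227 + 1112 = 10560
65+: 717 + 1539 = 2256
Youth dependency ratio = 3198 / 10560 × 100 = 30.3
Old-age dependency ratio = 2256 / 10560 × 100 = 21.4
Total dependency ratio = (3198 + 2256) / 10560 × 100 = 5454 / 10560 × 100 = 51.6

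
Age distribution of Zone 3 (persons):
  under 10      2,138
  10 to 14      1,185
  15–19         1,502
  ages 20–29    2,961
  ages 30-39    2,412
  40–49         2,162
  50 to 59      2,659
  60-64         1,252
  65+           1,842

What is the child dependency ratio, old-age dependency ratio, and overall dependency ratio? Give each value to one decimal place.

Youth dependency ratio: 25.7
Old-age dependency ratio: 14.2
Total dependency ratio: 39.9

0–14: 2,138 + 1,185 = 3,323
15–64: 1,502 + 2,961 + 2,412 + 2,162 + 2,659 + 1,252 = 12,948
65+: 1,842
Youth dependency ratio = 3,323 / 12,948 × 100 = 25.7
Old-age dependency ratio = 1,842 / 12,948 × 100 = 14.2
Total dependency ratio = (3,323 + 1,842) / 12,948 × 100 = 5,165 / 12,948 × 100 = 39.9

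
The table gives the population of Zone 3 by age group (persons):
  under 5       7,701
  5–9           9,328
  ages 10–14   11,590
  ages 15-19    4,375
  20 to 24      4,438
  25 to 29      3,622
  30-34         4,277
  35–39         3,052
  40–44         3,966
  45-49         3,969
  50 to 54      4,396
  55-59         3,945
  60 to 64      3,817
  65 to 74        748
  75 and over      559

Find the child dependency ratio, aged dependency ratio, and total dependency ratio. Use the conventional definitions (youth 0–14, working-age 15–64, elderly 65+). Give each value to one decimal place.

Youth dependency ratio: 71.8
Old-age dependency ratio: 3.3
Total dependency ratio: 75.1

0–14: 7,701 + 9,328 + 11,590 = 28,619
15–64: 4,375 + 4,438 + 3,622 + 4,277 + 3,052 + 3,966 + 3,969 + 4,396 + 3,945 + 3,817 = 39,857
65+: 748 + 559 = 1,307
Youth dependency ratio = 28,619 / 39,857 × 100 = 71.8
Old-age dependency ratio = 1,307 / 39,857 × 100 = 3.3
Total dependency ratio = (28,619 + 1,307) / 39,857 × 100 = 29,926 / 39,857 × 100 = 75.1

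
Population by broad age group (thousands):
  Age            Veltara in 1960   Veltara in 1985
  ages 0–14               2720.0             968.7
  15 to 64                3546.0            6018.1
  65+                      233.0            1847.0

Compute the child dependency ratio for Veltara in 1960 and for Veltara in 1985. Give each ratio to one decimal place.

Veltara in 1960: 2720.0 / 3546.0 × 100 = 76.7
Veltara in 1985: 968.7 / 6018.1 × 100 = 16.1

Veltara in 1960: 76.7
Veltara in 1985: 16.1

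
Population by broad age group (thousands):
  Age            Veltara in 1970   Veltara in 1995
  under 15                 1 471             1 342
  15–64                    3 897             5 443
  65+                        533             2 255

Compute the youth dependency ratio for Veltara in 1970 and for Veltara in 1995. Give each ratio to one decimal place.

Veltara in 1970: 37.7
Veltara in 1995: 24.7

Veltara in 1970: 1 471 / 3 897 × 100 = 37.7
Veltara in 1995: 1 342 / 5 443 × 100 = 24.7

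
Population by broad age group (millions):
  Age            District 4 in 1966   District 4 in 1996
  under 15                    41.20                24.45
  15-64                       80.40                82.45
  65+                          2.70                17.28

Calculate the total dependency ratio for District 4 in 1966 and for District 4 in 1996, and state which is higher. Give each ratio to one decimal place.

District 4 in 1966: (41.20 + 2.70) / 80.40 × 100 = 43.90 / 80.40 × 100 = 54.6
District 4 in 1996: (24.45 + 17.28) / 82.45 × 100 = 41.73 / 82.45 × 100 = 50.6

District 4 in 1966: 54.6
District 4 in 1996: 50.6
Higher: District 4 in 1966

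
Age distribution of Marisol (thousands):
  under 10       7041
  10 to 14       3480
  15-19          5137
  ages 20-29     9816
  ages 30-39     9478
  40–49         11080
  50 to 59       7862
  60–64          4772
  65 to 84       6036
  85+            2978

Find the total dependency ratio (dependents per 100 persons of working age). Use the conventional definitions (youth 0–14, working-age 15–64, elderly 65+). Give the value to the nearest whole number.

Total dependency ratio: 41

0–14: 7041 + 3480 = 10521
15–64: 5137 + 9816 + 9478 + 11080 + 7862 + 4772 = 48145
65+: 6036 + 2978 = 9014
Total dependency ratio = (10521 + 9014) / 48145 × 100 = 19535 / 48145 × 100 = 41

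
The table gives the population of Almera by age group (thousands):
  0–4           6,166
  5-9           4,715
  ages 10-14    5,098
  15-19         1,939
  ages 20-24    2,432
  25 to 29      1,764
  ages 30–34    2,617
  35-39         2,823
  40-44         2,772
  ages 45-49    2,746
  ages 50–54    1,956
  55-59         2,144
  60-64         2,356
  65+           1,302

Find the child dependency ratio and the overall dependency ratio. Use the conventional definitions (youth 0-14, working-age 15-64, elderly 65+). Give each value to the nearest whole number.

Youth dependency ratio: 68
Total dependency ratio: 73

0–14: 6,166 + 4,715 + 5,098 = 15,979
15–64: 1,939 + 2,432 + 1,764 + 2,617 + 2,823 + 2,772 + 2,746 + 1,956 + 2,144 + 2,356 = 23,549
65+: 1,302
Youth dependency ratio = 15,979 / 23,549 × 100 = 68
Total dependency ratio = (15,979 + 1,302) / 23,549 × 100 = 17,281 / 23,549 × 100 = 73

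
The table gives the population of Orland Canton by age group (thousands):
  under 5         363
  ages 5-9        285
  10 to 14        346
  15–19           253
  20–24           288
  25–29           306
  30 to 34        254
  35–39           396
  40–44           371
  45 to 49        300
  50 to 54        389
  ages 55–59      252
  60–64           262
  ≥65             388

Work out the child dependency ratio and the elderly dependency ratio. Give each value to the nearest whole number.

0–14: 363 + 285 + 346 = 994
15–64: 253 + 288 + 306 + 254 + 396 + 371 + 300 + 389 + 252 + 262 = 3 071
65+: 388
Youth dependency ratio = 994 / 3 071 × 100 = 32
Old-age dependency ratio = 388 / 3 071 × 100 = 13

Youth dependency ratio: 32
Old-age dependency ratio: 13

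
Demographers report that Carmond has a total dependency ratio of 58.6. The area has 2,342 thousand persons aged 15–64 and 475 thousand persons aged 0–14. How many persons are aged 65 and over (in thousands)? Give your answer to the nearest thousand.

Aged 65 and over: 897

Total dependency ratio = (youth + elderly) / working-age × 100
58.6 = (475 + E) / 2,342 × 100
⇒ 897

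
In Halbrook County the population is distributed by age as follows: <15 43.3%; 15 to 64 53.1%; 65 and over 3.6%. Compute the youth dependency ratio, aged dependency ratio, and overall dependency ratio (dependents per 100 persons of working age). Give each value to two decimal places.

Youth dependency ratio = 43.3 / 53.1 × 100 = 81.54
Old-age dependency ratio = 3.6 / 53.1 × 100 = 6.78
Total dependency ratio = (43.3 + 3.6) / 53.1 × 100 = 46.9 / 53.1 × 100 = 88.32

Youth dependency ratio: 81.54
Old-age dependency ratio: 6.78
Total dependency ratio: 88.32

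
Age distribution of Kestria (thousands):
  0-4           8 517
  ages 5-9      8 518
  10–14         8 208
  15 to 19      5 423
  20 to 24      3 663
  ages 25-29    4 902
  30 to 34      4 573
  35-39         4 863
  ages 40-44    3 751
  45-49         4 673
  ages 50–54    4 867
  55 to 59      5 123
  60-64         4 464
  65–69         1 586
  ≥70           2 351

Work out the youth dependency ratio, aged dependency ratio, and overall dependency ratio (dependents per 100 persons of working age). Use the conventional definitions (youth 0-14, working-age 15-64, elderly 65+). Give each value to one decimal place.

0–14: 8 517 + 8 518 + 8 208 = 25 243
15–64: 5 423 + 3 663 + 4 902 + 4 573 + 4 863 + 3 751 + 4 673 + 4 867 + 5 123 + 4 464 = 46 302
65+: 1 586 + 2 351 = 3 937
Youth dependency ratio = 25 243 / 46 302 × 100 = 54.5
Old-age dependency ratio = 3 937 / 46 302 × 100 = 8.5
Total dependency ratio = (25 243 + 3 937) / 46 302 × 100 = 29 180 / 46 302 × 100 = 63.0

Youth dependency ratio: 54.5
Old-age dependency ratio: 8.5
Total dependency ratio: 63.0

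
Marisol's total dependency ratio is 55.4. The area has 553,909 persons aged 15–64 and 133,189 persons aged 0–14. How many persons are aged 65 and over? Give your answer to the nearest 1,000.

Total dependency ratio = (youth + elderly) / working-age × 100
55.4 = (133,189 + E) / 553,909 × 100
⇒ 174,000

Aged 65 and over: 174,000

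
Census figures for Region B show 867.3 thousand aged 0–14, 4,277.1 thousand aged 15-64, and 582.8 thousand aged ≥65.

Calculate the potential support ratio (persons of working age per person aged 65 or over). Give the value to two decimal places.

Potential support ratio = 4,277.1 / 582.8 = 7.34

Potential support ratio: 7.34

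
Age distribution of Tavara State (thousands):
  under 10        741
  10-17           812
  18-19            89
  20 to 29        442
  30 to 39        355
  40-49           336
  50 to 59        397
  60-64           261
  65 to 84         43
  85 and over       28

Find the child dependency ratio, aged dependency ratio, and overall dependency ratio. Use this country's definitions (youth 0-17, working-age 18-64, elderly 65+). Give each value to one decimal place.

Youth dependency ratio: 82.6
Old-age dependency ratio: 3.8
Total dependency ratio: 86.4

0–17: 741 + 812 = 1,553
18–64: 89 + 442 + 355 + 336 + 397 + 261 = 1,880
65+: 43 + 28 = 71
Youth dependency ratio = 1,553 / 1,880 × 100 = 82.6
Old-age dependency ratio = 71 / 1,880 × 100 = 3.8
Total dependency ratio = (1,553 + 71) / 1,880 × 100 = 1,624 / 1,880 × 100 = 86.4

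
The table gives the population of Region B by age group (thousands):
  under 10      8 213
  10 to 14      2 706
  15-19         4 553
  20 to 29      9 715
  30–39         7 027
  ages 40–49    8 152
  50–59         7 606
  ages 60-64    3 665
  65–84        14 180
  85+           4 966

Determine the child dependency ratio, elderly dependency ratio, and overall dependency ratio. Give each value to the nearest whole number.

0–14: 8 213 + 2 706 = 10 919
15–64: 4 553 + 9 715 + 7 027 + 8 152 + 7 606 + 3 665 = 40 718
65+: 14 180 + 4 966 = 19 146
Youth dependency ratio = 10 919 / 40 718 × 100 = 27
Old-age dependency ratio = 19 146 / 40 718 × 100 = 47
Total dependency ratio = (10 919 + 19 146) / 40 718 × 100 = 30 065 / 40 718 × 100 = 74

Youth dependency ratio: 27
Old-age dependency ratio: 47
Total dependency ratio: 74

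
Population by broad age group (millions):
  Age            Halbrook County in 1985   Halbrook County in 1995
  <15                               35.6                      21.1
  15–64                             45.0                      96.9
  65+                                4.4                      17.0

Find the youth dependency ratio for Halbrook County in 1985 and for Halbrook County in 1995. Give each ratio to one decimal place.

Halbrook County in 1985: 35.6 / 45.0 × 100 = 79.1
Halbrook County in 1995: 21.1 / 96.9 × 100 = 21.8

Halbrook County in 1985: 79.1
Halbrook County in 1995: 21.8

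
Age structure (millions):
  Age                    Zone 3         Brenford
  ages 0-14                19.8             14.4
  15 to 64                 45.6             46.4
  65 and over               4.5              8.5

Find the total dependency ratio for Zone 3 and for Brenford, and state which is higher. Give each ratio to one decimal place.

Zone 3: (19.8 + 4.5) / 45.6 × 100 = 24.3 / 45.6 × 100 = 53.3
Brenford: (14.4 + 8.5) / 46.4 × 100 = 22.9 / 46.4 × 100 = 49.4

Zone 3: 53.3
Brenford: 49.4
Higher: Zone 3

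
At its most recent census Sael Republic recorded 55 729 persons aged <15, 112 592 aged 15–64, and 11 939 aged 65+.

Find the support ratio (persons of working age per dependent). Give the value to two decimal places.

Support ratio: 1.66

Support ratio = 112 592 / (55 729 + 11 939) = 112 592 / 67 668 = 1.66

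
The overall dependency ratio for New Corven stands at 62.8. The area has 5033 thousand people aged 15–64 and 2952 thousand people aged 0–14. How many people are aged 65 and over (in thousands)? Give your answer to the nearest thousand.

Aged 65 and over: 209

Total dependency ratio = (youth + elderly) / working-age × 100
62.8 = (2952 + E) / 5033 × 100
⇒ 209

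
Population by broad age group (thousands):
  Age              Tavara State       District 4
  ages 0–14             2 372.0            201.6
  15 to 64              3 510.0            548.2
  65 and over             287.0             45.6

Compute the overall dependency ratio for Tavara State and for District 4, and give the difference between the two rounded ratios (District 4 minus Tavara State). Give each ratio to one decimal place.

Tavara State: 75.8
District 4: 45.1
Difference: -30.7

Tavara State: (2 372.0 + 287.0) / 3 510.0 × 100 = 2 659.0 / 3 510.0 × 100 = 75.8
District 4: (201.6 + 45.6) / 548.2 × 100 = 247.2 / 548.2 × 100 = 45.1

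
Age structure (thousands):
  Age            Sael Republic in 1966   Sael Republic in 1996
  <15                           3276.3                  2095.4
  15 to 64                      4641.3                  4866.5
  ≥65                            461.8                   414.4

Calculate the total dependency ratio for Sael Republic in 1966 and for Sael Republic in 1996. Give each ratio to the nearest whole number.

Sael Republic in 1966: 81
Sael Republic in 1996: 52

Sael Republic in 1966: (3276.3 + 461.8) / 4641.3 × 100 = 3738.1 / 4641.3 × 100 = 81
Sael Republic in 1996: (2095.4 + 414.4) / 4866.5 × 100 = 2509.8 / 4866.5 × 100 = 52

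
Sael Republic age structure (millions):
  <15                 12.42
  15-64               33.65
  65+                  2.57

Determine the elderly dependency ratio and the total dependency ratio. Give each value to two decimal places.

Old-age dependency ratio: 7.64
Total dependency ratio: 44.55

Old-age dependency ratio = 2.57 / 33.65 × 100 = 7.64
Total dependency ratio = (12.42 + 2.57) / 33.65 × 100 = 14.99 / 33.65 × 100 = 44.55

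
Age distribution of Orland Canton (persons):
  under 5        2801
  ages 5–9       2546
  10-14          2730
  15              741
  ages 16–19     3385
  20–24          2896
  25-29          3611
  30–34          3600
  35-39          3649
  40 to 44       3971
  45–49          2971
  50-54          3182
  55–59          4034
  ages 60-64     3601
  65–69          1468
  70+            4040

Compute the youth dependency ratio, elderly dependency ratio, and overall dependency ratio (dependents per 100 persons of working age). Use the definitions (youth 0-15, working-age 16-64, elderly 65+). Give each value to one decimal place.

0–15: 2801 + 2546 + 2730 + 741 = 8818
16–64: 3385 + 2896 + 3611 + 3600 + 3649 + 3971 + 2971 + 3182 + 4034 + 3601 = 34900
65+: 1468 + 4040 = 5508
Youth dependency ratio = 8818 / 34900 × 100 = 25.3
Old-age dependency ratio = 5508 / 34900 × 100 = 15.8
Total dependency ratio = (8818 + 5508) / 34900 × 100 = 14326 / 34900 × 100 = 41.0

Youth dependency ratio: 25.3
Old-age dependency ratio: 15.8
Total dependency ratio: 41.0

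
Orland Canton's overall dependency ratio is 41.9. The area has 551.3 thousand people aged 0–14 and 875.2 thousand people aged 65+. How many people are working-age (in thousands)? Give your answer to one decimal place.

Working-age: 3404.5

Total dependency ratio = (youth + elderly) / working-age × 100
41.9 = (551.3 + 875.2) / W × 100
⇒ 3404.5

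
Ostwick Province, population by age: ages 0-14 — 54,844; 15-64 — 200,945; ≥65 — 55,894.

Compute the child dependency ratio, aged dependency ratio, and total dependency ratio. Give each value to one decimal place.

Youth dependency ratio = 54,844 / 200,945 × 100 = 27.3
Old-age dependency ratio = 55,894 / 200,945 × 100 = 27.8
Total dependency ratio = (54,844 + 55,894) / 200,945 × 100 = 110,738 / 200,945 × 100 = 55.1

Youth dependency ratio: 27.3
Old-age dependency ratio: 27.8
Total dependency ratio: 55.1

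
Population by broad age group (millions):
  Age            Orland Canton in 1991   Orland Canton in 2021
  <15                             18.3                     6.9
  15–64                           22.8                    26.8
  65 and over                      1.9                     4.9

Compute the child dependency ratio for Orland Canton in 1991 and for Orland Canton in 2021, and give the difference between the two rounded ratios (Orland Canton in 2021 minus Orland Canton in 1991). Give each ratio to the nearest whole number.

Orland Canton in 1991: 18.3 / 22.8 × 100 = 80
Orland Canton in 2021: 6.9 / 26.8 × 100 = 26

Orland Canton in 1991: 80
Orland Canton in 2021: 26
Difference: -54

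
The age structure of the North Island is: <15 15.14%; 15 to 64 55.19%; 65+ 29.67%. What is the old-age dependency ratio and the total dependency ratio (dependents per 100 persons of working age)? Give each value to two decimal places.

Old-age dependency ratio: 53.76
Total dependency ratio: 81.19

Old-age dependency ratio = 29.67 / 55.19 × 100 = 53.76
Total dependency ratio = (15.14 + 29.67) / 55.19 × 100 = 44.81 / 55.19 × 100 = 81.19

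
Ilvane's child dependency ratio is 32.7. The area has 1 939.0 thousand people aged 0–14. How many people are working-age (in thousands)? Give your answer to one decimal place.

Youth dependency ratio = youth / working-age × 100
32.7 = 1 939.0 / W × 100
⇒ 5 929.7

Working-age: 5 929.7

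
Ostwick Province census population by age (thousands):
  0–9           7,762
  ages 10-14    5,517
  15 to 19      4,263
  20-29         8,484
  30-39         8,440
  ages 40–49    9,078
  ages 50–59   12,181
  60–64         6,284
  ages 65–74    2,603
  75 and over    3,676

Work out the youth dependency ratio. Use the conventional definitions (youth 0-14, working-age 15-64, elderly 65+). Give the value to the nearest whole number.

Youth dependency ratio: 27

0–14: 7,762 + 5,517 = 13,279
15–64: 4,263 + 8,484 + 8,440 + 9,078 + 12,181 + 6,284 = 48,730
65+: 2,603 + 3,676 = 6,279
Youth dependency ratio = 13,279 / 48,730 × 100 = 27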